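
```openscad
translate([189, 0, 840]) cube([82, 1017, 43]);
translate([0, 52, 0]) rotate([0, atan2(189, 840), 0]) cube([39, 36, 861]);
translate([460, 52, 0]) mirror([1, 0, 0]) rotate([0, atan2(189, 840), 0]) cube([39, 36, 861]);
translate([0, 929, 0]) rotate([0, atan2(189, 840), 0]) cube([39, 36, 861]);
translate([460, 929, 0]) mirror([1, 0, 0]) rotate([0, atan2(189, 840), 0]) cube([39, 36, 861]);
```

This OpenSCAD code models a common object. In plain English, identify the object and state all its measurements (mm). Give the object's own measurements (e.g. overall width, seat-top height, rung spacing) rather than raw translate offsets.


A sawhorse. A 82×1017×43 mm beam (x, y, z) sits on two A-frame leg pairs. Each pair is two raked legs of 39×36 mm section (36 mm along y) splaying symmetrically in x. Each leg rises 840 mm vertically over 189 mm of horizontal reach and is 861 mm long along its own axis. Every leg's outer bottom edge rests on the floor and its outer top edge meets a bottom edge of the beam — the left legs (tilting toward +x) meet the beam's −x bottom edge, the right legs (their mirror images, tilting toward −x) meet its +x bottom edge — so the leg tops tuck under the beam, the beam's underside is 840 mm above the floor, and the feet are 460 mm apart outside-to-outside with the beam centred between them. The two leg pairs are set in 52 mm from either end of the beam.


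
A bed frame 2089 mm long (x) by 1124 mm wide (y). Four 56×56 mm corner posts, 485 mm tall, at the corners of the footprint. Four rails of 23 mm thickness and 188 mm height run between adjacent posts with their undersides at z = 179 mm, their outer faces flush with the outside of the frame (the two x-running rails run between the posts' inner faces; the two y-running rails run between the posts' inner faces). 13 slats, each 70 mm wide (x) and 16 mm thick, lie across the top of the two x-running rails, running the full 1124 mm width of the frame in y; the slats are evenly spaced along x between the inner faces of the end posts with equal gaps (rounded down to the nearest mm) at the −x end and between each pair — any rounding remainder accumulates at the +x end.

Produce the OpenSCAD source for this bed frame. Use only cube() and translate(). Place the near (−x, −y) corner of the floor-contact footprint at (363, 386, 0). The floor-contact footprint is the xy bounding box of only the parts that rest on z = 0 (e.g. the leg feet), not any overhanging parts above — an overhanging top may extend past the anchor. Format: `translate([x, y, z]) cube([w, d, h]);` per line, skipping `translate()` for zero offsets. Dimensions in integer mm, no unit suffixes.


// slat z = rail_z + rail_h = 179 + 188 = 367
// slat gap = ⌊(1977 − 13·70) / 14⌋ = 76
translate([363, 386, 0]) cube([56, 56, 485]);
translate([363, 1454, 0]) cube([56, 56, 485]);
translate([2396, 386, 0]) cube([56, 56, 485]);
translate([2396, 1454, 0]) cube([56, 56, 485]);
translate([419, 386, 179]) cube([1977, 23, 188]);
translate([419, 1487, 179]) cube([1977, 23, 188]);
translate([363, 442, 179]) cube([23, 1012, 188]);
translate([2429, 442, 179]) cube([23, 1012, 188]);
translate([495, 386, 367]) cube([70, 1124, 16]);
translate([641, 386, 367]) cube([70, 1124, 16]);
translate([787, 386, 367]) cube([70, 1124, 16]);
translate([933, 386, 367]) cube([70, 1124, 16]);
translate([1079, 386, 367]) cube([70, 1124, 16]);
translate([1225, 386, 367]) cube([70, 1124, 16]);
translate([1371, 386, 367]) cube([70, 1124, 16]);
translate([1517, 386, 367]) cube([70, 1124, 16]);
translate([1663, 386, 367]) cube([70, 1124, 16]);
translate([1809, 386, 367]) cube([70, 1124, 16]);
translate([1955, 386, 367]) cube([70, 1124, 16]);
translate([2101, 386, 367]) cube([70, 1124, 16]);
translate([2247, 386, 367]) cube([70, 1124, 16]);


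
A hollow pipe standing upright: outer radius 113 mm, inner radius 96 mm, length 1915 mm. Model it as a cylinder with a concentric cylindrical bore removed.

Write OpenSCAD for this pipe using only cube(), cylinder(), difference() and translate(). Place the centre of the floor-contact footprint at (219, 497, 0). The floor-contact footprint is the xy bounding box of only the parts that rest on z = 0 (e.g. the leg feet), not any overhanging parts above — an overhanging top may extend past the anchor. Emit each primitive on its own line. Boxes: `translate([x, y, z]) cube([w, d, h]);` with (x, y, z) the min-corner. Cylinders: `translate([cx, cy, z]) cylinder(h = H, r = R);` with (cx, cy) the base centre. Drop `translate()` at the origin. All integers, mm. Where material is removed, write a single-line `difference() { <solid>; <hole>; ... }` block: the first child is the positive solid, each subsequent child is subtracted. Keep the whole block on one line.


difference() { translate([219, 497, 0]) cylinder(h = 1915, r = 113); translate([219, 497, 0]) cylinder(h = 1915, r = 96); }


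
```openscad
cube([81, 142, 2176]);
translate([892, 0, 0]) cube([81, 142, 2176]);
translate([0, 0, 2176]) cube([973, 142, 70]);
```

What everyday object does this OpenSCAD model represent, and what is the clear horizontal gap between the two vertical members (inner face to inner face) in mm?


A door frame. The clear opening width is 811 mm.

Two 2176 mm tall posts with a header on top — a door frame. The left jamb is 81 mm wide at x = 0; the right jamb starts at x = 892. The clear opening is 892 − 81 = 811 mm.


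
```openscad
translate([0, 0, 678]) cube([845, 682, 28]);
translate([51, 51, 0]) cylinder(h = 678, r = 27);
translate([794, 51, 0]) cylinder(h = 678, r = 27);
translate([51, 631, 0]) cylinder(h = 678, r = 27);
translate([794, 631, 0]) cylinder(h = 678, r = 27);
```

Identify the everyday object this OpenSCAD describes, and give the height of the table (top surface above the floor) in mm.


A table. The table height is 706 mm.

A 845×682×28 slab sits at z = 678 on four Ø54 mm round legs — a table. The top surface is at 678 + 28 = 706 mm.


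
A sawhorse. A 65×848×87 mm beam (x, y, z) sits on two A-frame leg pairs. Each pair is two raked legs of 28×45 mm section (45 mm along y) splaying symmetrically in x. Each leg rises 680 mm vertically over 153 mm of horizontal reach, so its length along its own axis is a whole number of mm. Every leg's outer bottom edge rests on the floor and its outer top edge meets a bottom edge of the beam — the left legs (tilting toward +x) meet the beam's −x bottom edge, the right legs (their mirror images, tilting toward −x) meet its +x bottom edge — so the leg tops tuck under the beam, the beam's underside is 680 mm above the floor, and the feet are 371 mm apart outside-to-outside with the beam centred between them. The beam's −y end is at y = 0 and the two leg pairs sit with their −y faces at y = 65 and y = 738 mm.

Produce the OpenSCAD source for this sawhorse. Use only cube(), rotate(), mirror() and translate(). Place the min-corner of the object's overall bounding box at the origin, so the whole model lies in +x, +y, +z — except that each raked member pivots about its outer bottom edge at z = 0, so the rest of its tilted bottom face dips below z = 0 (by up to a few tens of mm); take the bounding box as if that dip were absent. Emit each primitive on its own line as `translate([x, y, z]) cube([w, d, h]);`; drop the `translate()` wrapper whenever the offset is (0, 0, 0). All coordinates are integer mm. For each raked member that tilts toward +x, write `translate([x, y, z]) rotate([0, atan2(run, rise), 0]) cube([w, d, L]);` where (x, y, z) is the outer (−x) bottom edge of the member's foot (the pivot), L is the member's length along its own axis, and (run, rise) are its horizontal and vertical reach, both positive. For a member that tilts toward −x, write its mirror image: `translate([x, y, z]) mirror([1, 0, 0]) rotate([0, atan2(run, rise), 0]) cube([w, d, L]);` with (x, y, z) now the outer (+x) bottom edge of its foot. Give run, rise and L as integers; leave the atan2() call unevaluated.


translate([153, 0, 680]) cube([65, 848, 87]);
translate([0, 65, 0]) rotate([0, atan2(153, 680), 0]) cube([28, 45, 697]);
translate([371, 65, 0]) mirror([1, 0, 0]) rotate([0, atan2(153, 680), 0]) cube([28, 45, 697]);
translate([0, 738, 0]) rotate([0, atan2(153, 680), 0]) cube([28, 45, 697]);
translate([371, 738, 0]) mirror([1, 0, 0]) rotate([0, atan2(153, 680), 0]) cube([28, 45, 697]);


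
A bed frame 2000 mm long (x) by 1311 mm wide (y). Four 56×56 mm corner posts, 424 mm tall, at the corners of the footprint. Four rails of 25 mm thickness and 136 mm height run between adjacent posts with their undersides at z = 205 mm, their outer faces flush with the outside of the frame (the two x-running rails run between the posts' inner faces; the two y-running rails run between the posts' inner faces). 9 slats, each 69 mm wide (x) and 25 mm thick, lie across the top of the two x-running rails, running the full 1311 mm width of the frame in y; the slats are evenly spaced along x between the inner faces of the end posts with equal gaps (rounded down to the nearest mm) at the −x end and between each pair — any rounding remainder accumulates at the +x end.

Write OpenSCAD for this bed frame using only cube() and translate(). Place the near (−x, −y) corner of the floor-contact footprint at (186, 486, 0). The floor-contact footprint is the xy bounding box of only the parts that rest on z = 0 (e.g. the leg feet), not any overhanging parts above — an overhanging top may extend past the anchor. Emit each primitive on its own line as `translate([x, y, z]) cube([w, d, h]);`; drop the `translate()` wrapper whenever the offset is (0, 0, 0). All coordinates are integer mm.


translate([186, 486, 0]) cube([56, 56, 424]);
translate([186, 1741, 0]) cube([56, 56, 424]);
translate([2130, 486, 0]) cube([56, 56, 424]);
translate([2130, 1741, 0]) cube([56, 56, 424]);
translate([242, 486, 205]) cube([1888, 25, 136]);
translate([242, 1772, 205]) cube([1888, 25, 136]);
translate([186, 542, 205]) cube([25, 1199, 136]);
translate([2161, 542, 205]) cube([25, 1199, 136]);
translate([368, 486, 341]) cube([69, 1311, 25]);
translate([563, 486, 341]) cube([69, 1311, 25]);
translate([758, 486, 341]) cube([69, 1311, 25]);
translate([953, 486, 341]) cube([69, 1311, 25]);
translate([1148, 486, 341]) cube([69, 1311, 25]);
translate([1343, 486, 341]) cube([69, 1311, 25]);
translate([1538, 486, 341]) cube([69, 1311, 25]);
translate([1733, 486, 341]) cube([69, 1311, 25]);
translate([1928, 486, 341]) cube([69, 1311, 25]);


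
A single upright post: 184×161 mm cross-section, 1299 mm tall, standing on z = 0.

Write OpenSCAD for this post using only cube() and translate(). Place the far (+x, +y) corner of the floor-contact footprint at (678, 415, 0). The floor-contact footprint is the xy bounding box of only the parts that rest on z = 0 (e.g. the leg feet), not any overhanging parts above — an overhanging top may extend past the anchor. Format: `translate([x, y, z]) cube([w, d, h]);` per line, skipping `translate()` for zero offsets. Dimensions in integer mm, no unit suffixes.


translate([494, 254, 0]) cube([184, 161, 1299]);


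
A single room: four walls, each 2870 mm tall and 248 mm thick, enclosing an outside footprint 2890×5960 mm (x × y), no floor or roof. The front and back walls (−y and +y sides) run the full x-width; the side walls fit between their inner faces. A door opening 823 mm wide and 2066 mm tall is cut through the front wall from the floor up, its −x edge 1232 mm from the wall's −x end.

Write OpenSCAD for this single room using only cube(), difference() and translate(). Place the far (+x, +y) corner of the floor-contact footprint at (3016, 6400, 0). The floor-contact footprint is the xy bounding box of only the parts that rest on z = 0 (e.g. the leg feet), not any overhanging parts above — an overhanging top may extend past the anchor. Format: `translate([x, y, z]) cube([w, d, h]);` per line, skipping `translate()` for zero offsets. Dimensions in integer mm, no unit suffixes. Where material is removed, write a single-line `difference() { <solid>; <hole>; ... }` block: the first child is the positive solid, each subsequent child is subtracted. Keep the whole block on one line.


difference() { translate([126, 440, 0]) cube([2890, 248, 2870]); translate([1358, 440, 0]) cube([823, 248, 2066]); }
translate([126, 6152, 0]) cube([2890, 248, 2870]);
translate([126, 688, 0]) cube([248, 5464, 2870]);
translate([2768, 688, 0]) cube([248, 5464, 2870]);


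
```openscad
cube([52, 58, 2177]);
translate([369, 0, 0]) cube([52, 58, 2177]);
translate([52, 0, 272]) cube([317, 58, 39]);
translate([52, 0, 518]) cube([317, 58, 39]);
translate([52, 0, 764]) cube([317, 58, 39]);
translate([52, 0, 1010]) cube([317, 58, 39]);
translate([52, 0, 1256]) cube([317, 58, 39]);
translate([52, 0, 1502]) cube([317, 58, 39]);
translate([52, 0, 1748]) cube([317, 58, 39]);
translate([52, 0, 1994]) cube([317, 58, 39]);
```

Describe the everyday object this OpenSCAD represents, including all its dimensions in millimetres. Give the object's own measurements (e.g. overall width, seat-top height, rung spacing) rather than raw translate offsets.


A straight ladder. Two 52×58 mm vertical rails, 2177 mm tall, stand 421 mm apart (outside-to-outside) with their front faces coplanar on the −y side. 8 rungs, each 58 mm deep and 39 mm tall, span between the inner faces of the rails, front faces flush with the rails. The lowest rung's underside is at z = 272 mm and rungs are spaced 246 mm apart (underside to underside).


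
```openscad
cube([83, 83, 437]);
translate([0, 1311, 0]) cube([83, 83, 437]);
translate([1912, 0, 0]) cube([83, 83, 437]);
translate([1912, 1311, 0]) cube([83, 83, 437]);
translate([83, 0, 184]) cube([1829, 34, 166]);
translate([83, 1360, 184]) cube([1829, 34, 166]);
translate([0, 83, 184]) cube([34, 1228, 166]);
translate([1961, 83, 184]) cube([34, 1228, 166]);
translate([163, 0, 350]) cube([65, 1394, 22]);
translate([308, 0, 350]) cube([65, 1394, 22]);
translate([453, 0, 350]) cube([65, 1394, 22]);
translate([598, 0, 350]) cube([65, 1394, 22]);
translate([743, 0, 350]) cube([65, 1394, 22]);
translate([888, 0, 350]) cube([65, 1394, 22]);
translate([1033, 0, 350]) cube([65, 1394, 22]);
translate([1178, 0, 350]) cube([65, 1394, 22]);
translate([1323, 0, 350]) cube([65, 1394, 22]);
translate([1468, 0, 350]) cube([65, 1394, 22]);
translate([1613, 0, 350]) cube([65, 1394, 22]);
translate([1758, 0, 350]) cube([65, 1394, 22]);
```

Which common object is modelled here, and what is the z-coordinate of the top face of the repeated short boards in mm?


A bed frame. The slat-top height is 372 mm.

Four posts, four rails, and a row of slats — a bed frame. Slats sit on the rails at z = 184 + 166 = 350; with slat thickness 22, the top is 372 mm.


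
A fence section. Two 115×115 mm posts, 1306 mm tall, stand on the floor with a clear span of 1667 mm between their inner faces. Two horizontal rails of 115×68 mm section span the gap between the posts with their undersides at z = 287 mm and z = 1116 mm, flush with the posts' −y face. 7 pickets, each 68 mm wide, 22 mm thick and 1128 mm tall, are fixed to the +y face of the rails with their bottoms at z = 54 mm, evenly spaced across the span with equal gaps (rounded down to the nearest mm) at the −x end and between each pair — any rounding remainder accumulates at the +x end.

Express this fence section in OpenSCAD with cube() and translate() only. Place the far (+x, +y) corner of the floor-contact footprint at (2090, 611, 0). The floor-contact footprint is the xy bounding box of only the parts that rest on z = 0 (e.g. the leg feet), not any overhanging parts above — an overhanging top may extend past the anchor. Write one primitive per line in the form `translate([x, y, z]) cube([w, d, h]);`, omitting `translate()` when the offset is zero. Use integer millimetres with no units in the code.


translate([193, 496, 0]) cube([115, 115, 1306]);
translate([1975, 496, 0]) cube([115, 115, 1306]);
translate([308, 496, 287]) cube([1667, 115, 68]);
translate([308, 496, 1116]) cube([1667, 115, 68]);
translate([456, 611, 54]) cube([68, 22, 1128]);
translate([672, 611, 54]) cube([68, 22, 1128]);
translate([888, 611, 54]) cube([68, 22, 1128]);
translate([1104, 611, 54]) cube([68, 22, 1128]);
translate([1320, 611, 54]) cube([68, 22, 1128]);
translate([1536, 611, 54]) cube([68, 22, 1128]);
translate([1752, 611, 54]) cube([68, 22, 1128]);


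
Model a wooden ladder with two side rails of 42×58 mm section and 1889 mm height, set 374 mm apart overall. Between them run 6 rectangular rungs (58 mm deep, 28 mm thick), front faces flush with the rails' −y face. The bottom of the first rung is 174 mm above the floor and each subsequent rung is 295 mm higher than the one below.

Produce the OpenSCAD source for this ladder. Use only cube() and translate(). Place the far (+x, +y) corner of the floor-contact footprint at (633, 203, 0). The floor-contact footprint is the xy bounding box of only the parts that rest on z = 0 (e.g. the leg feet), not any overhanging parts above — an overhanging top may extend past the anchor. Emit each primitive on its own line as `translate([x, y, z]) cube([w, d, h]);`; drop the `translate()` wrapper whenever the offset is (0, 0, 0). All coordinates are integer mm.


translate([259, 145, 0]) cube([42, 58, 1889]);
translate([591, 145, 0]) cube([42, 58, 1889]);
translate([301, 145, 174]) cube([290, 58, 28]);
translate([301, 145, 469]) cube([290, 58, 28]);
translate([301, 145, 764]) cube([290, 58, 28]);
translate([301, 145, 1059]) cube([290, 58, 28]);
translate([301, 145, 1354]) cube([290, 58, 28]);
translate([301, 145, 1649]) cube([290, 58, 28]);


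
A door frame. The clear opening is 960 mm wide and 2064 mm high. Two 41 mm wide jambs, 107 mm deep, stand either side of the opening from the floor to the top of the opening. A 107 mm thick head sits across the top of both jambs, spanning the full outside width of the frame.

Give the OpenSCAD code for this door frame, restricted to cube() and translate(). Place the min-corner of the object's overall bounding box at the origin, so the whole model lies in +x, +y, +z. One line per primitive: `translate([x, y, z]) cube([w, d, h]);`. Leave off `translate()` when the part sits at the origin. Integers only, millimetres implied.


cube([41, 107, 2064]);
translate([1001, 0, 0]) cube([41, 107, 2064]);
translate([0, 0, 2064]) cube([1042, 107, 107]);


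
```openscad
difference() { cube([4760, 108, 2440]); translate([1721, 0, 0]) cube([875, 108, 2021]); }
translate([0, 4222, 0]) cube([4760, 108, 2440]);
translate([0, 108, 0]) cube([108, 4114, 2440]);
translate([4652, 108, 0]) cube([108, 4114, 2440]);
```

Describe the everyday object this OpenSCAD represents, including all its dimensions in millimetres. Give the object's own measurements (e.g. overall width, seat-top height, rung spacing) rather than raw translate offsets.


A single room: four walls, each 2440 mm tall and 108 mm thick, enclosing an outside footprint 4760×4330 mm (x × y), no floor or roof. The front and back walls (−y and +y sides) run the full x-width; the side walls fit between their inner faces. A door opening 875 mm wide and 2021 mm tall is cut through the front wall from the floor up, its −x edge 1721 mm from the wall's −x end.


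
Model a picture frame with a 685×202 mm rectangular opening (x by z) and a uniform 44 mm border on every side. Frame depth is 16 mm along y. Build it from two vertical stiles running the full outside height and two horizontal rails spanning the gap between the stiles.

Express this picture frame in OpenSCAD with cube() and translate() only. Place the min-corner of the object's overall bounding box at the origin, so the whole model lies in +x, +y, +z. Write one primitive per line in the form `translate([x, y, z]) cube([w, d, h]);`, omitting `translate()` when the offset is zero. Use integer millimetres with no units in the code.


cube([44, 16, 290]);
translate([729, 0, 0]) cube([44, 16, 290]);
translate([44, 0, 0]) cube([685, 16, 44]);
translate([44, 0, 246]) cube([685, 16, 44]);


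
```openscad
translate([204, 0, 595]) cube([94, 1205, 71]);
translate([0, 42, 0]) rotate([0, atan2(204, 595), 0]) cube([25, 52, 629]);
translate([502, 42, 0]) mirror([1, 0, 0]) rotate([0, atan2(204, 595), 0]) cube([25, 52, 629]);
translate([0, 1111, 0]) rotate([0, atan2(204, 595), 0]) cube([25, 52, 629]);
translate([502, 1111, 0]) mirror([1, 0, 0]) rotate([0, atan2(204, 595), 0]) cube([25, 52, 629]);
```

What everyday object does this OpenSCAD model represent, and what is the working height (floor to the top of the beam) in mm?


A sawhorse. The overall height is 666 mm.

A beam across two mirrored pairs of raked legs — a sawhorse. The beam's underside is at z = 595 (matching the legs' vertical rise in atan2(204, 595)) and the beam is 71 mm tall, so its top is at 595 + 71 = 666 mm. The raked legs top out at the beam's underside, so that is the highest point.


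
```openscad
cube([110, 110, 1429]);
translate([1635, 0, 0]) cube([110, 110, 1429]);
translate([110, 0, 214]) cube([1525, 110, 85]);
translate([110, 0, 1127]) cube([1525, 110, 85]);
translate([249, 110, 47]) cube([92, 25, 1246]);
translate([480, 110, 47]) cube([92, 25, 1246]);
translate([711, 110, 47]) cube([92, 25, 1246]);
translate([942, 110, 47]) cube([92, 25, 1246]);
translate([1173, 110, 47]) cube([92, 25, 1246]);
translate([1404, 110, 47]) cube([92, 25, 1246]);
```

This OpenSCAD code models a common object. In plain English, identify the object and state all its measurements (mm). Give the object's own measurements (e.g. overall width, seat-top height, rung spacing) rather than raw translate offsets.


A fence section. Two 110×110 mm posts, 1429 mm tall, stand on the floor with a clear span of 1525 mm between their inner faces. Two horizontal rails of 110×85 mm section span the gap between the posts with their undersides at z = 214 mm and z = 1127 mm, flush with the posts' −y face. 6 pickets, each 92 mm wide, 25 mm thick and 1246 mm tall, are fixed to the +y face of the rails with their bottoms at z = 47 mm, spaced across the span with a 139 mm gap after the −x post and between neighbouring pickets and before the +x post.


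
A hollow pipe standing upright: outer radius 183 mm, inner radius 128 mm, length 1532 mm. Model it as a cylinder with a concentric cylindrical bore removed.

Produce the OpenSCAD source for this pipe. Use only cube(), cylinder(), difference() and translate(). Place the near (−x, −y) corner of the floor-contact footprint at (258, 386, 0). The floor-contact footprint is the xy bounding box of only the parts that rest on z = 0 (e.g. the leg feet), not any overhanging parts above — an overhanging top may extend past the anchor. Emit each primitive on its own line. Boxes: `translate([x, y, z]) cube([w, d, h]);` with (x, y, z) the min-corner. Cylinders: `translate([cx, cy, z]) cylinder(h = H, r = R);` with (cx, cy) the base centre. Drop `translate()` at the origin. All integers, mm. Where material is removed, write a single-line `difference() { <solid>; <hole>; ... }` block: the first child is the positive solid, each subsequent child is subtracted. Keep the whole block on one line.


difference() { translate([441, 569, 0]) cylinder(h = 1532, r = 183); translate([441, 569, 0]) cylinder(h = 1532, r = 128); }


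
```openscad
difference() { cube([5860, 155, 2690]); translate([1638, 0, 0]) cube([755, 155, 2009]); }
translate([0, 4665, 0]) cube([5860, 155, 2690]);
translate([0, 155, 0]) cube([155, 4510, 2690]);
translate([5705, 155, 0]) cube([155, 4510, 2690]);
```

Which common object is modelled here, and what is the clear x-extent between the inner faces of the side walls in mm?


A single room. The interior width is 5550 mm.

Four walls enclosing a rectangle with a door in the front wall — a room. Outside width 5860 minus two 155 mm walls gives 5550 mm.


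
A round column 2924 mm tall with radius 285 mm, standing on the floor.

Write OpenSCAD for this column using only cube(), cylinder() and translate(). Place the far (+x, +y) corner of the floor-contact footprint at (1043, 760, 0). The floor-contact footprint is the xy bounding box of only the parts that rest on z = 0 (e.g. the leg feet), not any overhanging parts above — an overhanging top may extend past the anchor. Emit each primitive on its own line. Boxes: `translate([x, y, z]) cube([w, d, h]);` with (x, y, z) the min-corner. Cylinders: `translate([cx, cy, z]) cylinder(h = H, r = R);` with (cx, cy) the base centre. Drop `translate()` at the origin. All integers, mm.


translate([758, 475, 0]) cylinder(h = 2924, r = 285);


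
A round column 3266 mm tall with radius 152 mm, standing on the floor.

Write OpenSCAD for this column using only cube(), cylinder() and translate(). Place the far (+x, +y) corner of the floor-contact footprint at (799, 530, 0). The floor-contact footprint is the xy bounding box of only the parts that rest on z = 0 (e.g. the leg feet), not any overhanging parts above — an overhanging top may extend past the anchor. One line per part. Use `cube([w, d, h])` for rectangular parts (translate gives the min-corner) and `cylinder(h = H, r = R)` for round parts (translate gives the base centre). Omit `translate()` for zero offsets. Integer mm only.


translate([647, 378, 0]) cylinder(h = 3266, r = 152);


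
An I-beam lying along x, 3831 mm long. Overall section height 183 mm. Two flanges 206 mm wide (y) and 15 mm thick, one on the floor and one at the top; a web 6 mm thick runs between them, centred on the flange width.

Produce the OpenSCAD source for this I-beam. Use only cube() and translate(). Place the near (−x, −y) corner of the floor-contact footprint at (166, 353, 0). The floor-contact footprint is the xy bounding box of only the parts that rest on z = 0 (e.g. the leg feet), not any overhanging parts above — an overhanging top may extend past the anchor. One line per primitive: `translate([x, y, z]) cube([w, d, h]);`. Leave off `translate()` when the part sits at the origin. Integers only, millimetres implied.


translate([166, 353, 0]) cube([3831, 206, 15]);
translate([166, 453, 15]) cube([3831, 6, 153]);
translate([166, 353, 168]) cube([3831, 206, 15]);


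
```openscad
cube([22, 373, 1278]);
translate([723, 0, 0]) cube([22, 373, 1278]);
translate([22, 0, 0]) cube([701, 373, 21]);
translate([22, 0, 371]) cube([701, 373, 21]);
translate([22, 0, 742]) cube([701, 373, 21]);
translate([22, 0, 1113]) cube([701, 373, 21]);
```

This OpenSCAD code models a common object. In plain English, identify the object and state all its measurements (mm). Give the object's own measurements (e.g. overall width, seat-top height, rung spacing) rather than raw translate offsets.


An open bookshelf. Two side panels, each 22 mm thick, 373 mm deep and 1278 mm tall, stand 745 mm apart (outside-to-outside). Between them sit 4 shelves, each 21 mm thick and 373 mm deep, spanning the full gap between the sides. The bottom shelf rests on the floor (its underside at z = 0) and the clear gap between one shelf's top and the next shelf's underside is 350 mm.


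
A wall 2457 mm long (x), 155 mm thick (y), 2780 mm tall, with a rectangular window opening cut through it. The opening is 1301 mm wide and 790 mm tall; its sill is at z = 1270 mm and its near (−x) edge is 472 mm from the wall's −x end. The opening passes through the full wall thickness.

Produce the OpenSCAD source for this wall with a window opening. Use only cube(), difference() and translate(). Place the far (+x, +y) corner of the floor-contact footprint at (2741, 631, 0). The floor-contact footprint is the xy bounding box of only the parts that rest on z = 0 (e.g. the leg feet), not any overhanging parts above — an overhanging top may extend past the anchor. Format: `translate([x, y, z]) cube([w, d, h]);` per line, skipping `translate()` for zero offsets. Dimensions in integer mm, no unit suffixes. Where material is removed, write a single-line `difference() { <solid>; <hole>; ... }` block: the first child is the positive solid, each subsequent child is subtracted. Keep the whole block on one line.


difference() { translate([284, 476, 0]) cube([2457, 155, 2780]); translate([756, 476, 1270]) cube([1301, 155, 790]); }


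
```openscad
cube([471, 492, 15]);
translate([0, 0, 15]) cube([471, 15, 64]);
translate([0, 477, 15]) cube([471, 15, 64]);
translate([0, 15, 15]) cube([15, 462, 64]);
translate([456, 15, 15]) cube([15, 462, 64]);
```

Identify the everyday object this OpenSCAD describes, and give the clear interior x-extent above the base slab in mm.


An open box. The internal width is 441 mm.

A 471×492 base slab with four walls standing on it — an open box. The base is 471 mm wide and the walls are 15 mm thick, so the internal width is 471 − 2 × 15 = 441 mm.


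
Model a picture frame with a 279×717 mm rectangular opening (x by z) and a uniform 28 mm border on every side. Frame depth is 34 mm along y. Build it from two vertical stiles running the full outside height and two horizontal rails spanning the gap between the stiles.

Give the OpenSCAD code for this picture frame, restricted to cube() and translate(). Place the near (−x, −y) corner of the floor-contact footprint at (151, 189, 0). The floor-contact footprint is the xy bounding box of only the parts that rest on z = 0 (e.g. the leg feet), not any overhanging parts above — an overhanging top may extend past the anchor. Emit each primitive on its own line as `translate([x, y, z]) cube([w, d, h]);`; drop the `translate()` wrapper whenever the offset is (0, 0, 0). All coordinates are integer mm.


translate([151, 189, 0]) cube([28, 34, 773]);
translate([458, 189, 0]) cube([28, 34, 773]);
translate([179, 189, 0]) cube([279, 34, 28]);
translate([179, 189, 745]) cube([279, 34, 28]);


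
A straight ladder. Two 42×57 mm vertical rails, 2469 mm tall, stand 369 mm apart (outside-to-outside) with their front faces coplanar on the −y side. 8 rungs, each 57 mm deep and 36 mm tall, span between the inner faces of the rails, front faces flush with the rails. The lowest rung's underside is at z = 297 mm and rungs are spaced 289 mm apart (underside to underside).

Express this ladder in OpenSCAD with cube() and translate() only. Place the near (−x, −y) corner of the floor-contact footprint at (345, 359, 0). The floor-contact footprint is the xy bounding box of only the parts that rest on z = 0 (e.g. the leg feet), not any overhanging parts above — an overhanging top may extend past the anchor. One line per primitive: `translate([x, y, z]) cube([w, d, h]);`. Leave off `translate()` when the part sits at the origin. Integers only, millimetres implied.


translate([345, 359, 0]) cube([42, 57, 2469]);
translate([672, 359, 0]) cube([42, 57, 2469]);
translate([387, 359, 297]) cube([285, 57, 36]);
translate([387, 359, 586]) cube([285, 57, 36]);
translate([387, 359, 875]) cube([285, 57, 36]);
translate([387, 359, 1164]) cube([285, 57, 36]);
translate([387, 359, 1453]) cube([285, 57, 36]);
translate([387, 359, 1742]) cube([285, 57, 36]);
translate([387, 359, 2031]) cube([285, 57, 36]);
translate([387, 359, 2320]) cube([285, 57, 36]);


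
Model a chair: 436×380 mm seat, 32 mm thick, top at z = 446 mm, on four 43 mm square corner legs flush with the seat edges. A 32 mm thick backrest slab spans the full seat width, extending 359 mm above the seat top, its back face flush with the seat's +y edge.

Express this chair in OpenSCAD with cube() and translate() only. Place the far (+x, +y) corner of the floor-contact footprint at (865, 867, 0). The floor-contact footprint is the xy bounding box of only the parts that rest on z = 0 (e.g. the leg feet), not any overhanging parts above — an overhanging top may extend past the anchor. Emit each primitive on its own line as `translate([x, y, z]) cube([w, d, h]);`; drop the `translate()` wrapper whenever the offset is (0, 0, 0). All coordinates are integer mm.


translate([429, 487, 414]) cube([436, 380, 32]);
translate([429, 487, 0]) cube([43, 43, 414]);
translate([822, 487, 0]) cube([43, 43, 414]);
translate([429, 824, 0]) cube([43, 43, 414]);
translate([822, 824, 0]) cube([43, 43, 414]);
translate([429, 835, 446]) cube([436, 32, 359]);


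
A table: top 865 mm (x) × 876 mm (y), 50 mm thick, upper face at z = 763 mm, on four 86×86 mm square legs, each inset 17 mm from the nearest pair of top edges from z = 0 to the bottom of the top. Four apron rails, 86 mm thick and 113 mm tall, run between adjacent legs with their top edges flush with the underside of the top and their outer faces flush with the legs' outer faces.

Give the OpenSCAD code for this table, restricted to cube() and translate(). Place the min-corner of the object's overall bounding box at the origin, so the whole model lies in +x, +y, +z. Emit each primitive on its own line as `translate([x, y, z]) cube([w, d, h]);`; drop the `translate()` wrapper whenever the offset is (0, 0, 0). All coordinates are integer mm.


translate([0, 0, 713]) cube([865, 876, 50]);
translate([17, 17, 0]) cube([86, 86, 713]);
translate([762, 17, 0]) cube([86, 86, 713]);
translate([17, 773, 0]) cube([86, 86, 713]);
translate([762, 773, 0]) cube([86, 86, 713]);
translate([103, 17, 600]) cube([659, 86, 113]);
translate([103, 773, 600]) cube([659, 86, 113]);
translate([17, 103, 600]) cube([86, 670, 113]);
translate([762, 103, 600]) cube([86, 670, 113]);


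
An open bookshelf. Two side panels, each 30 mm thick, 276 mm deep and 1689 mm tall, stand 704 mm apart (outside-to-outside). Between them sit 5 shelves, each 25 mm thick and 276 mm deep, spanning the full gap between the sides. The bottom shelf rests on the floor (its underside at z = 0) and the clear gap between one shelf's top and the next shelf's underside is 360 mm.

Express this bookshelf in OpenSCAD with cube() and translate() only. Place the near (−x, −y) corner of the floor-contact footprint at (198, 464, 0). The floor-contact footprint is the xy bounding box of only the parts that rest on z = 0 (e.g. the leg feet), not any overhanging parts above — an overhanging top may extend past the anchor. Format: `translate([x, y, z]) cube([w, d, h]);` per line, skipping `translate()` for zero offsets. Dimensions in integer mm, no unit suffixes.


translate([198, 464, 0]) cube([30, 276, 1689]);
translate([872, 464, 0]) cube([30, 276, 1689]);
translate([228, 464, 0]) cube([644, 276, 25]);
translate([228, 464, 385]) cube([644, 276, 25]);
translate([228, 464, 770]) cube([644, 276, 25]);
translate([228, 464, 1155]) cube([644, 276, 25]);
translate([228, 464, 1540]) cube([644, 276, 25]);


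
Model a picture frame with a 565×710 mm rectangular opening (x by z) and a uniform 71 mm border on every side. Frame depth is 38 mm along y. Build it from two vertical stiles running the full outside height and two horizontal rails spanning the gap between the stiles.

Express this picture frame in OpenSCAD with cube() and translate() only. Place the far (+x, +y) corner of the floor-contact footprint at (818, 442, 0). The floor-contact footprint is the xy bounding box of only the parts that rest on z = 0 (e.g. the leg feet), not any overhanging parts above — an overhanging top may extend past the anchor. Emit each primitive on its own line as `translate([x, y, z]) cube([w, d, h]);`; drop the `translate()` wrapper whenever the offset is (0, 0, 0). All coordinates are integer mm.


translate([111, 404, 0]) cube([71, 38, 852]);
translate([747, 404, 0]) cube([71, 38, 852]);
translate([182, 404, 0]) cube([565, 38, 71]);
translate([182, 404, 781]) cube([565, 38, 71]);


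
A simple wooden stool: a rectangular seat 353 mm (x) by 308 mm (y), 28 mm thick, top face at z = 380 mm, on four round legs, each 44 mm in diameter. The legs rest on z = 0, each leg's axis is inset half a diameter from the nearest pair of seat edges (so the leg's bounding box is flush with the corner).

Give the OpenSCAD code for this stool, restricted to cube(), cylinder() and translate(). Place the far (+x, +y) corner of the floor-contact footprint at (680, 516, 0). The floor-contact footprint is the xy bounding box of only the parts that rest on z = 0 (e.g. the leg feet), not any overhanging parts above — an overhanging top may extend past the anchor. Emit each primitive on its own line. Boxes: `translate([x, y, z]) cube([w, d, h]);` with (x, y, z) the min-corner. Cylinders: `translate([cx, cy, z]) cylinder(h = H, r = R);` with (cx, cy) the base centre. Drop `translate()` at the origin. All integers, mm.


translate([327, 208, 352]) cube([353, 308, 28]);
translate([349, 230, 0]) cylinder(h = 352, r = 22);
translate([658, 230, 0]) cylinder(h = 352, r = 22);
translate([349, 494, 0]) cylinder(h = 352, r = 22);
translate([658, 494, 0]) cylinder(h = 352, r = 22);


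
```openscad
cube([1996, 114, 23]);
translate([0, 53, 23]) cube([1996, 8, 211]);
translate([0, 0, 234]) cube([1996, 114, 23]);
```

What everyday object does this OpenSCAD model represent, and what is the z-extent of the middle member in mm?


An I-beam. The web height is 211 mm.

Two wide flanges with a thin centred web — an I-beam. Overall 257 mm minus two 23 mm flanges gives a web of 257 − 2·23 = 211 mm.


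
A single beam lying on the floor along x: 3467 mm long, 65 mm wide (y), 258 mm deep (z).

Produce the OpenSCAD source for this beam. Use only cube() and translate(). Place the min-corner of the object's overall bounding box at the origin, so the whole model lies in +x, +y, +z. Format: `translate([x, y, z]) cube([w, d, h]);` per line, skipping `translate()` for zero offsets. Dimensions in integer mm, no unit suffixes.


cube([3467, 65, 258]);


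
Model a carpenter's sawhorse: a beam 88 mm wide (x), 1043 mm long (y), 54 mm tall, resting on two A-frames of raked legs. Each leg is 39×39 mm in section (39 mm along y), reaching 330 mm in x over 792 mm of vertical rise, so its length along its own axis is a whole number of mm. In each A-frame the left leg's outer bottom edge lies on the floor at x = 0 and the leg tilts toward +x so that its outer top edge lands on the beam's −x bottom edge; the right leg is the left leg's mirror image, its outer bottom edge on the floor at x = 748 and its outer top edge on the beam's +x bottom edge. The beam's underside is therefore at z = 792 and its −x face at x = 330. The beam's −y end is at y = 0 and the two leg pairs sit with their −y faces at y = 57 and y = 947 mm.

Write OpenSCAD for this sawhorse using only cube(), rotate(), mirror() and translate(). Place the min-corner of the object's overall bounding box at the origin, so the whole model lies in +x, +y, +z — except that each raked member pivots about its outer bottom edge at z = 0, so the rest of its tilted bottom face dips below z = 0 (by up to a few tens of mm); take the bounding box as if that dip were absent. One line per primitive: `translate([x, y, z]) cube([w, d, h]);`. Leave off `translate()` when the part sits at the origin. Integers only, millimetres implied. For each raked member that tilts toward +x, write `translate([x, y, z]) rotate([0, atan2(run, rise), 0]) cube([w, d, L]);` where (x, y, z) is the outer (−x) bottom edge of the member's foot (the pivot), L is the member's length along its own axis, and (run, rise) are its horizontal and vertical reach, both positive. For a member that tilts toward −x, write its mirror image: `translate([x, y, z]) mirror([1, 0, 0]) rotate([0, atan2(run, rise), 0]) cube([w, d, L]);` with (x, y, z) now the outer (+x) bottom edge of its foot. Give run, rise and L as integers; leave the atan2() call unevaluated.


// leg length = √(330² + 792²) = 858
// right-leg outer foot x = 2·330 + 88 = 748
// beam min-corner = (330, 0, 792)
translate([330, 0, 792]) cube([88, 1043, 54]);
translate([0, 57, 0]) rotate([0, atan2(330, 792), 0]) cube([39, 39, 858]);
translate([748, 57, 0]) mirror([1, 0, 0]) rotate([0, atan2(330, 792), 0]) cube([39, 39, 858]);
translate([0, 947, 0]) rotate([0, atan2(330, 792), 0]) cube([39, 39, 858]);
translate([748, 947, 0]) mirror([1, 0, 0]) rotate([0, atan2(330, 792), 0]) cube([39, 39, 858]);


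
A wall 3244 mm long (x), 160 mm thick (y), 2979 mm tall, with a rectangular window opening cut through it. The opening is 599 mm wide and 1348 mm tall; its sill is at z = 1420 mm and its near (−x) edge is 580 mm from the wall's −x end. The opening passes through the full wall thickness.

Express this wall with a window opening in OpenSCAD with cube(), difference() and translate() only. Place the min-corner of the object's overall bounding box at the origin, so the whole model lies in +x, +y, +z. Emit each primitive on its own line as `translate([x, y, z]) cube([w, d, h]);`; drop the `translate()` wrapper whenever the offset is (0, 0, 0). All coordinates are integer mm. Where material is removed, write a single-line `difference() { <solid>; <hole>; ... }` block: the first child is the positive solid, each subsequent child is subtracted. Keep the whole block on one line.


difference() { cube([3244, 160, 2979]); translate([580, 0, 1420]) cube([599, 160, 1348]); }
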